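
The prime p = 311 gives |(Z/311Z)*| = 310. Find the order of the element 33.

The order of 33 must divide p − 1 = 310 = 2 · 5 · 31.
Divisors: 1, 2, 5, 10, 31, 62, 155, 310.
Check each in increasing order: 33^1 ≡ 33;  33^2 ≡ 156;  33^5 ≡ 86;  33^10 ≡ 243;  33^31 ≡ 259;  33^62 ≡ 216;  33^155 ≡ 310;  33^310 ≡ 1.
Smallest exponent giving 1 is 310.

310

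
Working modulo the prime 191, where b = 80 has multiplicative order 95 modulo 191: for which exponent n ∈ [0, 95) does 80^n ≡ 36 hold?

Baby-step giant-step with m = ceil(sqrt(95)) = 10.
Baby table (80^j mod 191 for j=0..9):
  0:1  1:80  2:97  3:120  4:50  5:180  6:75  7:79
  8:17  9:23
Giant step factor: 80^(-10) ≡ 30 (mod 191).
Scan 36·30^i mod 191 for i = 0, 1, …:
  i=0: 36   i=1: 125   i=2: 121   i=3: 1
Match at i=3, j=0: n = 3·10 + 0 = 30.

30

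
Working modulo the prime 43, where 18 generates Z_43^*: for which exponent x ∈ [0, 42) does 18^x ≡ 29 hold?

13

Baby-step giant-step with m = ceil(sqrt(42)) = 7.
Baby table (18^j mod 43 for j=0..6):
  0:1  1:18  2:23  3:27  4:13  5:19  6:41
Giant step factor: 18^(-7) ≡ 37 (mod 43).
Scan 29·37^i mod 43 for i = 0, 1, …:
  i=0: 29   i=1: 41
Match at i=1, j=6: x = 1·7 + 6 = 13.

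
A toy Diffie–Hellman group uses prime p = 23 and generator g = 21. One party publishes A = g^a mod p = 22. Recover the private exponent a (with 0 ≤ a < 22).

11

Successive powers of 21 modulo 23:
  21^0=1  21^1=21  21^2=4  21^3=15  21^4=16  21^5=14
  21^6=18  21^7=10  21^8=3  21^9=17  21^10=12  21^11=22
So 21^11 ≡ 22 (mod 23), giving a = 11.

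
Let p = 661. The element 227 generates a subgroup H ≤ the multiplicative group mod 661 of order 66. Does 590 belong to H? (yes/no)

no

590 ∈ ⟨227⟩ iff 590^66 ≡ 1 (mod 661), since |⟨227⟩| = 66.
590^66 mod 661 = 255.
Since 255 ≠ 1, 590 does not lie in the subgroup.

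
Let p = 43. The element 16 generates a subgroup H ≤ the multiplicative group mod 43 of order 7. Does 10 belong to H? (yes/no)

no

⟨16⟩ has order 7; its elements mod 43 are {1, 4, 11, 16, 21, 35, 41}.
10 is not in this set.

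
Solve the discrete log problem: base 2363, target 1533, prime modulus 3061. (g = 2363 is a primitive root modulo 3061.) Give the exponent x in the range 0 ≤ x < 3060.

Baby-step giant-step with m = ceil(sqrt(3060)) = 56.
Baby table (2363^j mod 3061 for j=0..55):
  0:1  1:2363  2:505  3:2586  4:962  5:1944  6:2172  7:2200
  8:1022  9:2918  10:1862  11:1249  12:583  13:179  14:559  15:1626
  16:683  17:782  18:2083  19:41  20:1992  21:2339  22:1952  23:2710
  24:118  25:283  26:1431  27:2109  28:259  29:2878  30:2233  31:2476
  32:1217  33:1492  34:2385  35:454  36:1452  37:2756  38:1681  39:2086
  40:1008  41:446  42:914  43:1777  44:2420  45:512  46:761  47:1436
  48:1680  49:2784  50:503  51:921  52:3013  53:2894  54:248  55:1373
Giant step factor: 2363^(-56) ≡ 1595 (mod 3061).
Scan 1533·1595^i mod 3061 for i = 0, 1, …:
  i=0: 1533   i=1: 2457   i=2: 835   i=3: 290
  i=4: 339   i=5: 1969   i=6: 3030   i=7: 2592
  i=8: 1890   i=9: 2526     …   i=14: 1052
  i=15: 512
Match at i=15, j=45: x = 15·56 + 45 = 885.

885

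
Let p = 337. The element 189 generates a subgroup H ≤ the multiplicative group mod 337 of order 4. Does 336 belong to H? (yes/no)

336 ∈ ⟨189⟩ iff 336^4 ≡ 1 (mod 337), since |⟨189⟩| = 4.
336^4 mod 337 = 1.
Since 1 = 1, 336 lies in the subgroup.

yes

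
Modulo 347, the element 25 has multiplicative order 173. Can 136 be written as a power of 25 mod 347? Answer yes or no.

yes

136 ∈ ⟨25⟩ iff 136^173 ≡ 1 (mod 347), since |⟨25⟩| = 173.
136^173 mod 347 = 1.
Since 1 = 1, 136 lies in the subgroup.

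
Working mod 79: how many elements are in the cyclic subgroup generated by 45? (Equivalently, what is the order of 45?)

The order of 45 must divide p − 1 = 78 = 2 · 3 · 13.
Divisors: 1, 2, 3, 6, 13, 26, 39, 78.
Check each in increasing order: 45^1 ≡ 45;  45^2 ≡ 50;  45^3 ≡ 38;  45^6 ≡ 22;  45^13 ≡ 55;  45^26 ≡ 23;  45^39 ≡ 1.
Smallest exponent giving 1 is 39.

39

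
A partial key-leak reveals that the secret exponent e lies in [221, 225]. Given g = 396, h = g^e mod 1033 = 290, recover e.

222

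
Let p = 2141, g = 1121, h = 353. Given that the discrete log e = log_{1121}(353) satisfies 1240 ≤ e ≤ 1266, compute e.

1258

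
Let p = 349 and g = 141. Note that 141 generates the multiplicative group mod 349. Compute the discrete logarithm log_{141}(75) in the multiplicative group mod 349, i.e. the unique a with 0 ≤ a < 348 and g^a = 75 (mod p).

258

Baby-step giant-step with m = ceil(sqrt(348)) = 19.
Baby table (141^j mod 349 for j=0..18):
  0:1  1:141  2:337  3:53  4:144  5:62  6:17  7:303
  8:145  9:203  10:5  11:7  12:289  13:265  14:22  15:310
  16:85  17:119  18:27
Giant step factor: 141^(-19) ≡ 229 (mod 349).
Scan 75·229^i mod 349 for i = 0, 1, …:
  i=0: 75   i=1: 74   i=2: 194   i=3: 103
  i=4: 204   i=5: 299   i=6: 67   i=7: 336
  i=8: 164   i=9: 213   i=10: 266   i=11: 188
  i=12: 125   i=13: 7
Match at i=13, j=11: a = 13·19 + 11 = 258.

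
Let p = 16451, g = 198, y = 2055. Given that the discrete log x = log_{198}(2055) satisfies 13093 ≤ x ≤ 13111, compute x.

13096

Compute 198^13093 mod 16451 = 16218, then multiply by 198 repeatedly:
  198^13093=16218  198^13094=3219  198^13095=12224  198^13096=2055
Found 2055 at exponent 13096.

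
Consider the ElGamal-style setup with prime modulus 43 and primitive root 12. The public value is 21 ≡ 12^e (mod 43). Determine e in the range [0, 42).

Successive powers of 12 modulo 43:
  12^0=1  12^1=12  12^2=15  12^3=8  12^4=10  12^5=34
  12^6=21
So 12^6 ≡ 21 (mod 43), giving e = 6.

6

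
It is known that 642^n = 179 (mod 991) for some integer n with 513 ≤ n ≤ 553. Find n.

530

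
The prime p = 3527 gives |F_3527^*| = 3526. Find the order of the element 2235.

3526

The order of 2235 must divide p − 1 = 3526 = 2 · 41 · 43.
Divisors: 1, 2, 41, 43, 82, 86, 1763, 3526.
Check each in increasing order: 2235^1 ≡ 2235;  2235^2 ≡ 993;  2235^41 ≡ 2177;  2235^43 ≡ 3237;  2235^82 ≡ 2568;  2235^86 ≡ 2979;  2235^1763 ≡ 3526;  2235^3526 ≡ 1.
Smallest exponent giving 1 is 3526.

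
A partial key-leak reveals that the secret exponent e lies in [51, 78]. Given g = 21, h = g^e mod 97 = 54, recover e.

68

Compute 21^51 mod 97 = 51, then multiply by 21 repeatedly:
  21^51=51  21^52=4  21^53=84  21^54=18  21^55=87
  21^56=81  21^57=52  21^58=25  21^59=40  21^60=64
  21^61=83  21^62=94  21^63=34  21^64=35  21^65=56
  21^66=12  21^67=58  21^68=54
Found 54 at exponent 68.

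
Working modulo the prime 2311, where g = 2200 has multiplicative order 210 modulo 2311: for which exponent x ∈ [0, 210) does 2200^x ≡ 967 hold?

Baby-step giant-step with m = ceil(sqrt(210)) = 15.
Baby table (2200^j mod 2311 for j=0..14):
  0:1  1:2200  2:766  3:481  4:2073  5:997  6:261  7:1072
  8:1180  9:747  10:279  11:1385  12:1102  13:161  14:617
Giant step factor: 2200^(-15) ≡ 2152 (mod 2311).
Scan 967·2152^i mod 2311 for i = 0, 1, …:
  i=0: 967   i=1: 1084   i=2: 969   i=3: 766
Match at i=3, j=2: x = 3·15 + 2 = 47.

47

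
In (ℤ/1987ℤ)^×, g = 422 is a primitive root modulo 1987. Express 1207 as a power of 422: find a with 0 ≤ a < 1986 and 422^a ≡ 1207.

738

Baby-step giant-step with m = ceil(sqrt(1986)) = 45.
Baby table (422^j mod 1987 for j=0..44):
  0:1  1:422  2:1241  3:1121  4:156  5:261  6:857  7:20
  8:492  9:976  10:563  11:1133  12:1246  13:1244  14:400  15:1892
  16:1637  17:1325  18:803  19:1076  20:1036  21:52  22:87  23:948
  24:669  25:164  26:1650  27:850  28:1040  29:1740  30:1077  31:1458
  32:1293  33:1208  34:1104  35:930  36:1021  37:1670  38:1342  39:29
  40:316  41:223  42:717  43:550  44:1608
Giant step factor: 422^(-45) ≡ 1282 (mod 1987).
Scan 1207·1282^i mod 1987 for i = 0, 1, …:
  i=0: 1207   i=1: 1488   i=2: 96   i=3: 1865
  i=4: 569   i=5: 229   i=6: 1489   i=7: 1378
  i=8: 153   i=9: 1420     …   i=15: 1518
  i=16: 803
Match at i=16, j=18: a = 16·45 + 18 = 738.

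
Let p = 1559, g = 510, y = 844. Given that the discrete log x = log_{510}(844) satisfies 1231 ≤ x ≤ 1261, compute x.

1231

Compute 510^1231 mod 1559 = 844, then multiply by 510 repeatedly:
  510^1231=844
Found 844 at exponent 1231.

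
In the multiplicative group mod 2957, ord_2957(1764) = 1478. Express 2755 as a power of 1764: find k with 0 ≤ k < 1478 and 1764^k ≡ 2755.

Baby-step giant-step with m = ceil(sqrt(1478)) = 39.
Baby table (1764^j mod 2957 for j=0..38):
  0:1  1:1764  2:932  3:2913  4:2223  5:390  6:1936  7:2726
  8:582  9:569  10:1293  11:1005  12:1577  13:2248  14:135  15:1580
  16:1626  17:2931  18:1448  19:2381  20:1144  21:1342  22:1688  23:2890
  24:92  25:2610  26:2948  27:1866  28:483  29:396  30:692  31:2404
  32:318  33:2079  34:676  35:793  36:191  37:2783  38:592
Giant step factor: 1764^(-39) ≡ 1488 (mod 2957).
Scan 2755·1488^i mod 2957 for i = 0, 1, …:
  i=0: 2755   i=1: 1038   i=2: 990   i=3: 534
  i=4: 2116   i=5: 2360   i=6: 1721   i=7: 86
  i=8: 817   i=9: 369     …   i=16: 487
  i=17: 191
Match at i=17, j=36: k = 17·39 + 36 = 699.

699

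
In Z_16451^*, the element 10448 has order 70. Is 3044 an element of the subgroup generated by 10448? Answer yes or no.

3044 ∈ ⟨10448⟩ iff 3044^70 ≡ 1 (mod 16451), since |⟨10448⟩| = 70.
3044^70 mod 16451 = 1.
Since 1 = 1, 3044 lies in the subgroup.

yes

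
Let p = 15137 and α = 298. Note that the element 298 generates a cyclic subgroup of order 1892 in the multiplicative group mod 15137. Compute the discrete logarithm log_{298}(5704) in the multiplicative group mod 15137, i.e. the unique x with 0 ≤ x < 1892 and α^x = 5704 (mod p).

1506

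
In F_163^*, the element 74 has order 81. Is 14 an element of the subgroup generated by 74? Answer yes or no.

yes

14 ∈ ⟨74⟩ iff 14^81 ≡ 1 (mod 163), since |⟨74⟩| = 81.
14^81 mod 163 = 1.
Since 1 = 1, 14 lies in the subgroup.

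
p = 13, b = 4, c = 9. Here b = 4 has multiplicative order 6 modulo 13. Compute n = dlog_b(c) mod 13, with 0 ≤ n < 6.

4

Successive powers of 4 modulo 13:
  4^0=1  4^1=4  4^2=3  4^3=12  4^4=9
So 4^4 ≡ 9 (mod 13), giving n = 4.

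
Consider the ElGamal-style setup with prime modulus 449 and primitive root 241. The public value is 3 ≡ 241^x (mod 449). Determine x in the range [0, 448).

163

Baby-step giant-step with m = ceil(sqrt(448)) = 22.
Baby table (241^j mod 449 for j=0..21):
  0:1  1:241  2:160  3:395  4:7  5:340  6:222  7:71
  8:49  9:135  10:207  11:48  12:343  13:47  14:102  15:336
  16:156  17:329  18:265  19:107  20:194  21:58
Giant step factor: 241^(-22) ≡ 137 (mod 449).
Scan 3·137^i mod 449 for i = 0, 1, …:
  i=0: 3   i=1: 411   i=2: 182   i=3: 239
  i=4: 415   i=5: 281   i=6: 332   i=7: 135
Match at i=7, j=9: x = 7·22 + 9 = 163.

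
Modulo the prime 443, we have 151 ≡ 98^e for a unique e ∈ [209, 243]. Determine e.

Compute 98^209 mod 443 = 388, then multiply by 98 repeatedly:
  98^209=388  98^210=369  98^211=279  98^212=319  98^213=252
  98^214=331  98^215=99  98^216=399  98^217=118  98^218=46
  98^219=78  98^220=113  98^221=442  98^222=345  98^223=142
  98^224=183  98^225=214  98^226=151
Found 151 at exponent 226.

226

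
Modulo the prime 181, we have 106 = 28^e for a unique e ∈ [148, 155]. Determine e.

154

Compute 28^148 mod 181 = 34, then multiply by 28 repeatedly:
  28^148=34  28^149=47  28^150=49  28^151=105  28^152=44
  28^153=146  28^154=106
Found 106 at exponent 154.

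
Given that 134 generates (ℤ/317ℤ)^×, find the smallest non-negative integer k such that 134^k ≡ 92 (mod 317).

302

Baby-step giant-step with m = ceil(sqrt(316)) = 18.
Baby table (134^j mod 317 for j=0..17):
  0:1  1:134  2:204  3:74  4:89  5:197  6:87  7:246
  8:313  9:98  10:135  11:21  12:278  13:163  14:286  15:284
  16:16  17:242
Giant step factor: 134^(-18) ≡ 172 (mod 317).
Scan 92·172^i mod 317 for i = 0, 1, …:
  i=0: 92   i=1: 291   i=2: 283   i=3: 175
  i=4: 302   i=5: 273   i=6: 40   i=7: 223
  i=8: 316   i=9: 145     …   i=15: 256
  i=16: 286
Match at i=16, j=14: k = 16·18 + 14 = 302.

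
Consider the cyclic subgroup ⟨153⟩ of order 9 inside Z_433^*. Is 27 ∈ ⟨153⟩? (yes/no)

yes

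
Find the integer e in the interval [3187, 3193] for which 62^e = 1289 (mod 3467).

Compute 62^3187 mod 3467 = 2742, then multiply by 62 repeatedly:
  62^3187=2742  62^3188=121  62^3189=568  62^3190=546  62^3191=2649
  62^3192=1289
Found 1289 at exponent 3192.

3192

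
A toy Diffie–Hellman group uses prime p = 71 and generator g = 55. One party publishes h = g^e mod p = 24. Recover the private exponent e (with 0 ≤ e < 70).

66

Baby-step giant-step with m = ceil(sqrt(70)) = 9.
Baby table (55^j mod 71 for j=0..8):
  0:1  1:55  2:43  3:22  4:3  5:23  6:58  7:66
  8:9
Giant step factor: 55^(-9) ≡ 35 (mod 71).
Scan 24·35^i mod 71 for i = 0, 1, …:
  i=0: 24   i=1: 59   i=2: 6   i=3: 68
  i=4: 37   i=5: 17   i=6: 27   i=7: 22
Match at i=7, j=3: e = 7·9 + 3 = 66.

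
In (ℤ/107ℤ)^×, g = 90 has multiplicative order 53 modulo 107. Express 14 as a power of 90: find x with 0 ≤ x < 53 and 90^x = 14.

Successive powers of 90 modulo 107:
  90^0=1  90^1=90  90^2=75  90^3=9  90^4=61  90^5=33
  90^6=81  90^7=14
So 90^7 ≡ 14 (mod 107), giving x = 7.

7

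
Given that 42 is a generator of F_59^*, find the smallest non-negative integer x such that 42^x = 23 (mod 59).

33

Baby-step giant-step with m = ceil(sqrt(58)) = 8.
Baby table (42^j mod 59 for j=0..7):
  0:1  1:42  2:53  3:43  4:36  5:37  6:20  7:14
Giant step factor: 42^(-8) ≡ 29 (mod 59).
Scan 23·29^i mod 59 for i = 0, 1, …:
  i=0: 23   i=1: 18   i=2: 50   i=3: 34
  i=4: 42
Match at i=4, j=1: x = 4·8 + 1 = 33.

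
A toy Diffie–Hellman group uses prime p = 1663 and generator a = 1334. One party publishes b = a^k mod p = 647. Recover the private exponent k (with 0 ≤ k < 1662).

Baby-step giant-step with m = ceil(sqrt(1662)) = 41.
Baby table (1334^j mod 1663 for j=0..40):
  0:1  1:1334  2:146  3:193  4:1360  5:1570  6:663  7:1389
  8:344  9:1571  10:334  11:1535  12:537  13:1268  14:241  15:535
  16:263  17:1612  18:149  19:869  20:135  21:486  22:1417  23:1110
  24:670  25:749  26:1366  27:1259  28:1539  29:884  30:189  31:1013
  32:986  33:1554  34:938  35:716  36:582  37:1430  38:159  39:905
  40:1595
Giant step factor: 1334^(-41) ≡ 1091 (mod 1663).
Scan 647·1091^i mod 1663 for i = 0, 1, …:
  i=0: 647   i=1: 765   i=2: 1452   i=3: 956
  i=4: 295   i=5: 886   i=6: 423   i=7: 842
  i=8: 646   i=9: 1337     …   i=39: 98
  i=40: 486
Match at i=40, j=21: k = 40·41 + 21 = 1661.

1661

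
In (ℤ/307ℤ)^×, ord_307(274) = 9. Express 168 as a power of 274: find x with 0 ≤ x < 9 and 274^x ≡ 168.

2

Successive powers of 274 modulo 307:
  274^0=1  274^1=274  274^2=168
So 274^2 ≡ 168 (mod 307), giving x = 2.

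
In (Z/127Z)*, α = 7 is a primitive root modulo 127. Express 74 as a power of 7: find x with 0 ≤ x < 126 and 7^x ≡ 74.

122

Baby-step giant-step with m = ceil(sqrt(126)) = 12.
Baby table (7^j mod 127 for j=0..11):
  0:1  1:7  2:49  3:89  4:115  5:43  6:47  7:75
  8:17  9:119  10:71  11:116
Giant step factor: 7^(-12) ≡ 94 (mod 127).
Scan 74·94^i mod 127 for i = 0, 1, …:
  i=0: 74   i=1: 98   i=2: 68   i=3: 42
  i=4: 11   i=5: 18   i=6: 41   i=7: 44
  i=8: 72   i=9: 37   i=10: 49
Match at i=10, j=2: x = 10·12 + 2 = 122.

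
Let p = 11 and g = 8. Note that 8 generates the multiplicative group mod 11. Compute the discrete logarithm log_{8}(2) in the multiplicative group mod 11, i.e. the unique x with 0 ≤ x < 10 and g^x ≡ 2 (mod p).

7

Successive powers of 8 modulo 11:
  8^0=1  8^1=8  8^2=9  8^3=6  8^4=4  8^5=10
  8^6=3  8^7=2
So 8^7 ≡ 2 (mod 11), giving x = 7.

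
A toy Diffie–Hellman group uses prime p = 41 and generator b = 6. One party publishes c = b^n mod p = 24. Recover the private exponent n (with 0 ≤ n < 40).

13

Successive powers of 6 modulo 41:
  6^0=1  6^1=6  6^2=36  6^3=11  6^4=25  6^5=27
  6^6=39  6^7=29  6^8=10  6^9=19  6^10=32  6^11=28
  6^12=4  6^13=24
So 6^13 ≡ 24 (mod 41), giving n = 13.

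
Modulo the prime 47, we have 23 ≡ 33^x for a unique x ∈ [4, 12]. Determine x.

Compute 33^4 mod 47 = 17, then multiply by 33 repeatedly:
  33^4=17  33^5=44  33^6=42  33^7=23
Found 23 at exponent 7.

7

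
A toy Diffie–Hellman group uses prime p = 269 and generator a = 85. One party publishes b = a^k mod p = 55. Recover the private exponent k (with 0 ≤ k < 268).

Baby-step giant-step with m = ceil(sqrt(268)) = 17.
Baby table (85^j mod 269 for j=0..16):
  0:1  1:85  2:231  3:267  4:99  5:76  6:4  7:71
  8:117  9:261  10:127  11:35  12:16  13:15  14:199  15:237
  16:239
Giant step factor: 85^(-17) ≡ 98 (mod 269).
Scan 55·98^i mod 269 for i = 0, 1, …:
  i=0: 55   i=1: 10   i=2: 173   i=3: 7
  i=4: 148   i=5: 247   i=6: 265   i=7: 146
  i=8: 51   i=9: 156     …   i=13: 141
  i=14: 99
Match at i=14, j=4: k = 14·17 + 4 = 242.

242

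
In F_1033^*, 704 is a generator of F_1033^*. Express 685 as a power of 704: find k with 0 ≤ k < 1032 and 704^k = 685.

791

Baby-step giant-step with m = ceil(sqrt(1032)) = 33.
Baby table (704^j mod 1033 for j=0..32):
  0:1  1:704  2:809  3:353  4:592  5:469  6:649  7:310
  8:277  9:804  10:965  11:679  12:770  13:788  14:31  15:131
  16:287  17:613  18:791  19:77  20:492  21:313  22:323  23:132
  24:991  25:389  26:111  27:669  28:961  29:962  30:633  31:409
  32:762
Giant step factor: 704^(-33) ≡ 605 (mod 1033).
Scan 685·605^i mod 1033 for i = 0, 1, …:
  i=0: 685   i=1: 192   i=2: 464   i=3: 777
  i=4: 70   i=5: 1030   i=6: 251   i=7: 4
  i=8: 354   i=9: 339     …   i=22: 814
  i=23: 762
Match at i=23, j=32: k = 23·33 + 32 = 791.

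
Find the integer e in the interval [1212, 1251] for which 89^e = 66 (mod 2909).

1234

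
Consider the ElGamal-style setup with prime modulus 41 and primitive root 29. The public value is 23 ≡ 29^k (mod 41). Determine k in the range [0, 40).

Successive powers of 29 modulo 41:
  29^0=1  29^1=29  29^2=21  29^3=35  29^4=31  29^5=38
  29^6=36  29^7=19  29^8=18  29^9=30  29^10=9  29^11=15
  29^12=25  29^13=28  29^14=33  29^15=14  29^16=37  29^17=7
  29^18=39  29^19=24  29^20=40  29^21=12  29^22=20  29^23=6
  29^24=10  29^25=3  29^26=5  29^27=22  29^28=23
So 29^28 ≡ 23 (mod 41), giving k = 28.

28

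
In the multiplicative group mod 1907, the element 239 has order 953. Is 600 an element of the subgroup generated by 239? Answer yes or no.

600 ∈ ⟨239⟩ iff 600^953 ≡ 1 (mod 1907), since |⟨239⟩| = 953.
600^953 mod 1907 = 1906.
Since 1906 ≠ 1, 600 does not lie in the subgroup.

no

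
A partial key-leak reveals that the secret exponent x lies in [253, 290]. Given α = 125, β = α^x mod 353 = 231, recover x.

288

Compute 125^253 mod 353 = 7, then multiply by 125 repeatedly:
  125^253=7  125^254=169  125^255=298  125^256=185  125^257=180
  125^258=261  125^259=149  125^260=269  125^261=90  125^262=307
  125^263=251  125^264=311  125^265=45  125^266=330  125^267=302
  125^268=332  125^269=199  125^270=165  125^271=151  125^272=166
  125^273=276  125^274=259  125^275=252  125^276=83  125^277=138
  125^278=306  125^279=126  125^280=218  125^281=69  125^282=153
  125^283=63  125^284=109  125^285=211  125^286=253  125^287=208
  125^288=231
Found 231 at exponent 288.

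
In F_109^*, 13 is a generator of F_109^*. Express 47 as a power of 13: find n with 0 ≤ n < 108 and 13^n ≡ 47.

47

Baby-step giant-step with m = ceil(sqrt(108)) = 11.
Baby table (13^j mod 109 for j=0..10):
  0:1  1:13  2:60  3:17  4:3  5:39  6:71  7:51
  8:9  9:8  10:104
Giant step factor: 13^(-11) ≡ 57 (mod 109).
Scan 47·57^i mod 109 for i = 0, 1, …:
  i=0: 47   i=1: 63   i=2: 103   i=3: 94
  i=4: 17
Match at i=4, j=3: n = 4·11 + 3 = 47.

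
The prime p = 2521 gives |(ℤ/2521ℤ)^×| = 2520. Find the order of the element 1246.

The order of 1246 must divide p − 1 = 2520 = 2^3 · 3^2 · 5 · 7.
Divisors: 1, 2, 3, 4, 5, 6, 7, 8, 9, 10, 12, 14, 15, 18, 20, 21, 24, 28, 30, 35, 36, 40, 42, 45, 56, 60, 63, 70, 72, 84, 90, 105, 120, 126, 140, 168, 180, 210, 252, 280, 315, 360, 420, 504, 630, 840, 1260, 2520.
Check each in increasing order: 1246^1 ≡ 1246;  1246^2 ≡ 2101;  1246^3 ≡ 1048;  1246^4 ≡ 2451;  1246^5 ≡ 1015;  1246^6 ≡ 1669;  1246^7 ≡ 2270;  1246^8 ≡ 2379;  1246^9 ≡ 2059;  1246^10 ≡ 1657;  1246^12 ≡ 2377;  1246^14 ≡ 2497;  1246^15 ≡ 348;  1246^18 ≡ 1680;  1246^20 ≡ 280;  1246^21 ≡ 982;  1246^24 ≡ 568;  1246^28 ≡ 576;  1246^30 ≡ 96;  1246^35 ≡ 1642;  1246^36 ≡ 1401;  1246^40 ≡ 249;  1246^42 ≡ 1302;  1246^45 ≡ 635;  1246^56 ≡ 1525;  1246^60 ≡ 1653;  1246^63 ≡ 417;  1246^70 ≡ 1215;  1246^72 ≡ 1463;  1246^84 ≡ 1092;  1246^90 ≡ 2386;  1246^105 ≡ 919;  1246^120 ≡ 2166;  1246^126 ≡ 2461;  1246^140 ≡ 1440;  1246^168 ≡ 31;  1246^180 ≡ 578;  1246^210 ≡ 26;  1246^252 ≡ 1079;  1246^280 ≡ 1338;  1246^315 ≡ 1205;  1246^360 ≡ 1312;  1246^420 ≡ 676;  1246^504 ≡ 2060;  1246^630 ≡ 2450;  1246^840 ≡ 675;  1246^1260 ≡ 2520;  1246^2520 ≡ 1.
Smallest exponent giving 1 is 2520.

2520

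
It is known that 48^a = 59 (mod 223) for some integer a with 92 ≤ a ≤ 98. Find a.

Compute 48^92 mod 223 = 201, then multiply by 48 repeatedly:
  48^92=201  48^93=59
Found 59 at exponent 93.

93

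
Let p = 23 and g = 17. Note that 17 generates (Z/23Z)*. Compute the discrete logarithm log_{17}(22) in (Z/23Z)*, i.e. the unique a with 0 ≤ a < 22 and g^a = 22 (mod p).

Successive powers of 17 modulo 23:
  17^0=1  17^1=17  17^2=13  17^3=14  17^4=8  17^5=21
  17^6=12  17^7=20  17^8=18  17^9=7  17^10=4  17^11=22
So 17^11 ≡ 22 (mod 23), giving a = 11.

11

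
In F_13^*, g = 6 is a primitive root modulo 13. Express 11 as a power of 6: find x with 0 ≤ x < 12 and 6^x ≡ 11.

11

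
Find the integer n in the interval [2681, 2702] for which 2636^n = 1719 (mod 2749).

2682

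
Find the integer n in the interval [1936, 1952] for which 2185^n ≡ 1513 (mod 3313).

Compute 2185^1936 mod 3313 = 601, then multiply by 2185 repeatedly:
  2185^1936=601  2185^1937=1237  2185^1938=2750  2185^1939=2281  2185^1940=1233
  2185^1941=636  2185^1942=1513
Found 1513 at exponent 1942.

1942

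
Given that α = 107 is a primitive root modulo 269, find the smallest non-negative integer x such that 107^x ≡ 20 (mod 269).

6

Successive powers of 107 modulo 269:
  107^0=1  107^1=107  107^2=151  107^3=17  107^4=205  107^5=146
  107^6=20
So 107^6 ≡ 20 (mod 269), giving x = 6.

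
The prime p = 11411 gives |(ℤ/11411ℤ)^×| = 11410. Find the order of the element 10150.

11410

The order of 10150 must divide p − 1 = 11410 = 2 · 5 · 7 · 163.
Divisors: 1, 2, 5, 7, 10, 14, 35, 70, 163, 326, 815, 1141, 1630, 2282, 5705, 11410.
Check each in increasing order: 10150^1 ≡ 10150;  10150^2 ≡ 3992;  10150^5 ≡ 10490;  10150^7 ≡ 9121;  10150^10 ≡ 3827;  10150^14 ≡ 6451;  10150^35 ≡ 6307;  10150^70 ≡ 10914;  10150^163 ≡ 7293;  10150^326 ≡ 1178;  10150^815 ≡ 9156;  10150^1141 ≡ 2373;  10150^1630 ≡ 7130;  10150^2282 ≡ 5506;  10150^5705 ≡ 11410;  10150^11410 ≡ 1.
Smallest exponent giving 1 is 11410.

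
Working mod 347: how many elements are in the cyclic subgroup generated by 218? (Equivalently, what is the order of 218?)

The order of 218 must divide p − 1 = 346 = 2 · 173.
Divisors: 1, 2, 173, 346.
Check each in increasing order: 218^1 ≡ 218;  218^2 ≡ 332;  218^173 ≡ 346;  218^346 ≡ 1.
Smallest exponent giving 1 is 346.

346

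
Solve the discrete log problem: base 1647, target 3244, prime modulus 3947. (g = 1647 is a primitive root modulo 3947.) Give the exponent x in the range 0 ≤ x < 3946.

Baby-step giant-step with m = ceil(sqrt(3946)) = 63.
Baby table (1647^j mod 3947 for j=0..62):
  0:1  1:1647  2:1020  3:2465  4:2339  5:61  6:1792  7:3015
  8:379  9:587  10:3721  11:2743  12:2353  13:3384  14:284  15:2002
  16:1549  17:1441  18:1180  19:1536  20:3712  21:3708  22:1067  23:934
  24:2915  25:1453  26:1209  27:1935  28:1716  29:200  30:1799  31:2703
  32:3572  33:2054  34:359  35:3170  36:3056  37:807  38:2937  39:2164
  40:3914  41:907  42:1863  43:1542  44:1753  45:1934  46:69  47:3127
  48:3281  49:364  50:3511  51:262  52:1291  53:2791  54:2469  55:1033
  56:194  57:3758  58:530  59:623  60:3808  61:3940  62:312
Giant step factor: 1647^(-63) ≡ 2832 (mod 3947).
Scan 3244·2832^i mod 3947 for i = 0, 1, …:
  i=0: 3244   i=1: 2339
Match at i=1, j=4: x = 1·63 + 4 = 67.

67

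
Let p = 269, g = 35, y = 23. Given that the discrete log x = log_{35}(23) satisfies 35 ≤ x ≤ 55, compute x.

Compute 35^35 mod 269 = 171, then multiply by 35 repeatedly:
  35^35=171  35^36=67  35^37=193  35^38=30  35^39=243
  35^40=166  35^41=161  35^42=255  35^43=48  35^44=66
  35^45=158  35^46=150  35^47=139  35^48=23
Found 23 at exponent 48.

48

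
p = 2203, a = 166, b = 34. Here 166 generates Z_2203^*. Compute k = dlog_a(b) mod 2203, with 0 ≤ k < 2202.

918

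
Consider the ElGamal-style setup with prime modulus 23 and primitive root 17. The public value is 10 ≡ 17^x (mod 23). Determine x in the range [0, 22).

13

Successive powers of 17 modulo 23:
  17^0=1  17^1=17  17^2=13  17^3=14  17^4=8  17^5=21
  17^6=12  17^7=20  17^8=18  17^9=7  17^10=4  17^11=22
  17^12=6  17^13=10
So 17^13 ≡ 10 (mod 23), giving x = 13.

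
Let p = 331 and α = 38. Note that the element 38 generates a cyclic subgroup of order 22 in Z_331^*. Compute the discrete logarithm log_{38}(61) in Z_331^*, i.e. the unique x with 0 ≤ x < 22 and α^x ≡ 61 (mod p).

21

Successive powers of 38 modulo 331:
  38^0=1  38^1=38  38^2=120  38^3=257  38^4=167  38^5=57
  38^6=180  38^7=220  38^8=85  38^9=251  38^10=270  38^11=330
  38^12=293  38^13=211  38^14=74  38^15=164  38^16=274  38^17=151
  38^18=111  38^19=246  38^20=80  38^21=61
So 38^21 ≡ 61 (mod 331), giving x = 21.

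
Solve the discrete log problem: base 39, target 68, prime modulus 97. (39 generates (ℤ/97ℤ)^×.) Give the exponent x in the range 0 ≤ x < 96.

35

Baby-step giant-step with m = ceil(sqrt(96)) = 10.
Baby table (39^j mod 97 for j=0..9):
  0:1  1:39  2:66  3:52  4:88  5:37  6:85  7:17
  8:81  9:55
Giant step factor: 39^(-10) ≡ 53 (mod 97).
Scan 68·53^i mod 97 for i = 0, 1, …:
  i=0: 68   i=1: 15   i=2: 19   i=3: 37
Match at i=3, j=5: x = 3·10 + 5 = 35.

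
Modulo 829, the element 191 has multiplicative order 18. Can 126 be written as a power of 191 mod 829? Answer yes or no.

⟨191⟩ has order 18; its elements mod 829 are {1, 5, 25, 125, 126, 166, 191, 199, 204, 625, 630, 638, 663, 703, 704, 804, 824, 828}.
126 is in this set.

yes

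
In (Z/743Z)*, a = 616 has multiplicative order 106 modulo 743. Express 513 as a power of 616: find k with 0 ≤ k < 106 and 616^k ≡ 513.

76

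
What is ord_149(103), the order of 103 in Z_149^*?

74

The order of 103 must divide p − 1 = 148 = 2^2 · 37.
Divisors: 1, 2, 4, 37, 74, 148.
Check each in increasing order: 103^1 ≡ 103;  103^2 ≡ 30;  103^4 ≡ 6;  103^37 ≡ 148;  103^74 ≡ 1.
Smallest exponent giving 1 is 74.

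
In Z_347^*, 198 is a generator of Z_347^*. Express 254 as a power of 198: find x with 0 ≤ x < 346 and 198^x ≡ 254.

99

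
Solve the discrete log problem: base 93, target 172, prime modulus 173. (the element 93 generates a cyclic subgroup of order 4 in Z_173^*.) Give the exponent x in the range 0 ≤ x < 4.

Successive powers of 93 modulo 173:
  93^0=1  93^1=93  93^2=172
So 93^2 ≡ 172 (mod 173), giving x = 2.

2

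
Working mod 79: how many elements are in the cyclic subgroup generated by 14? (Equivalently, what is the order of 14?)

26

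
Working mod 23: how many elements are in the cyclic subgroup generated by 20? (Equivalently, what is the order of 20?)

The order of 20 must divide p − 1 = 22 = 2 · 11.
Divisors: 1, 2, 11, 22.
Check each in increasing order: 20^1 ≡ 20;  20^2 ≡ 9;  20^11 ≡ 22;  20^22 ≡ 1.
Smallest exponent giving 1 is 22.

22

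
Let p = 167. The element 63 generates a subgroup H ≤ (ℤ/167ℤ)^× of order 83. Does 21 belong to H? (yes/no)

yes

21 ∈ ⟨63⟩ iff 21^83 ≡ 1 (mod 167), since |⟨63⟩| = 83.
21^83 mod 167 = 1.
Since 1 = 1, 21 lies in the subgroup.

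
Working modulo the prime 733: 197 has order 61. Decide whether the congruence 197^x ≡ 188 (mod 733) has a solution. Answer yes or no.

188 ∈ ⟨197⟩ iff 188^61 ≡ 1 (mod 733), since |⟨197⟩| = 61.
188^61 mod 733 = 1.
Since 1 = 1, 188 lies in the subgroup.

yes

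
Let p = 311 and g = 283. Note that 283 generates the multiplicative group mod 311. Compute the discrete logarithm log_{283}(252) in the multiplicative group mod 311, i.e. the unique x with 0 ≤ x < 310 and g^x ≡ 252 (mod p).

178

Baby-step giant-step with m = ceil(sqrt(310)) = 18.
Baby table (283^j mod 311 for j=0..17):
  0:1  1:283  2:162  3:129  4:120  5:61  6:158  7:241
  8:94  9:167  10:300  11:308  12:84  13:136  14:235  15:262
  16:128  17:148
Giant step factor: 283^(-18) ≡ 117 (mod 311).
Scan 252·117^i mod 311 for i = 0, 1, …:
  i=0: 252   i=1: 250   i=2: 16   i=3: 6
  i=4: 80   i=5: 30   i=6: 89   i=7: 150
  i=8: 134   i=9: 128
Match at i=9, j=16: x = 9·18 + 16 = 178.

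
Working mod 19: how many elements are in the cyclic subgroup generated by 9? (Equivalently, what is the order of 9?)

9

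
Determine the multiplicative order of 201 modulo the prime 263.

262

The order of 201 must divide p − 1 = 262 = 2 · 131.
Divisors: 1, 2, 131, 262.
Check each in increasing order: 201^1 ≡ 201;  201^2 ≡ 162;  201^131 ≡ 262;  201^262 ≡ 1.
Smallest exponent giving 1 is 262.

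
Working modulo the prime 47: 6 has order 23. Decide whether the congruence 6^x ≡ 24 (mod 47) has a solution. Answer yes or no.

yes

⟨6⟩ has order 23; its elements mod 47 are {1, 2, 3, 4, 6, 7, 8, 9, 12, 14, 16, 17, 18, 21, 24, 25, 27, 28, 32, 34, 36, 37, 42}.
24 is in this set.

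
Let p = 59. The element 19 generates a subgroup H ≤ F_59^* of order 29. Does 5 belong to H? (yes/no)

yes

5 ∈ ⟨19⟩ iff 5^29 ≡ 1 (mod 59), since |⟨19⟩| = 29.
5^29 mod 59 = 1.
Since 1 = 1, 5 lies in the subgroup.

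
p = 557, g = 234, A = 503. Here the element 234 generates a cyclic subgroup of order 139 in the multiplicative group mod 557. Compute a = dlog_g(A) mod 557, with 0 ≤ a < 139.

83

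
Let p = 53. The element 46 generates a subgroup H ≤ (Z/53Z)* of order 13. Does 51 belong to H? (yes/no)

no

⟨46⟩ has order 13; its elements mod 53 are {1, 10, 13, 15, 16, 24, 28, 36, 42, 44, 46, 47, 49}.
51 is not in this set.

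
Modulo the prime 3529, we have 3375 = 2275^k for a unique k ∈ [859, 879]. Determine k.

870

Compute 2275^859 mod 3529 = 1377, then multiply by 2275 repeatedly:
  2275^859=1377  2275^860=2452  2275^861=2480  2275^862=2658  2275^863=1773
  2275^864=3457  2275^865=2063  2275^866=3284  2275^867=207  2275^868=1568
  2275^869=2910  2275^870=3375
Found 3375 at exponent 870.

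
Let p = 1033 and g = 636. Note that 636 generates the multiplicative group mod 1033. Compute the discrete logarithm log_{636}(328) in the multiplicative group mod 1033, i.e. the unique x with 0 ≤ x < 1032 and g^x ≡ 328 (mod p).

1006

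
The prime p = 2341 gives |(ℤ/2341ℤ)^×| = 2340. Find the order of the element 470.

1170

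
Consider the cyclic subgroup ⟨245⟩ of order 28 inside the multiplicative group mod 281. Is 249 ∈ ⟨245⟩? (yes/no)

249 ∈ ⟨245⟩ iff 249^28 ≡ 1 (mod 281), since |⟨245⟩| = 28.
249^28 mod 281 = 1.
Since 1 = 1, 249 lies in the subgroup.

yes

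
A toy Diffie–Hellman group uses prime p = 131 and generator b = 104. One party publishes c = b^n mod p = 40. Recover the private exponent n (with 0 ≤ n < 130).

89

Baby-step giant-step with m = ceil(sqrt(130)) = 12.
Baby table (104^j mod 131 for j=0..11):
  0:1  1:104  2:74  3:98  4:105  5:47  6:41  7:72
  8:21  9:88  10:113  11:93
Giant step factor: 104^(-12) ≡ 125 (mod 131).
Scan 40·125^i mod 131 for i = 0, 1, …:
  i=0: 40   i=1: 22   i=2: 130   i=3: 6
  i=4: 95   i=5: 85   i=6: 14   i=7: 47
Match at i=7, j=5: n = 7·12 + 5 = 89.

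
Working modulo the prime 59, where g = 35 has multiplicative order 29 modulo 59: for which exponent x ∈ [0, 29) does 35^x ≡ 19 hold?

Successive powers of 35 modulo 59:
  35^0=1  35^1=35  35^2=45  35^3=41  35^4=19
So 35^4 ≡ 19 (mod 59), giving x = 4.

4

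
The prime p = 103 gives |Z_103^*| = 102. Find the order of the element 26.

51

The order of 26 must divide p − 1 = 102 = 2 · 3 · 17.
Divisors: 1, 2, 3, 6, 17, 34, 51, 102.
Check each in increasing order: 26^1 ≡ 26;  26^2 ≡ 58;  26^3 ≡ 66;  26^6 ≡ 30;  26^17 ≡ 56;  26^34 ≡ 46;  26^51 ≡ 1.
Smallest exponent giving 1 is 51.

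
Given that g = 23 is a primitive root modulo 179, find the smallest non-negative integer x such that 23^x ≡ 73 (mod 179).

Baby-step giant-step with m = ceil(sqrt(178)) = 14.
Baby table (23^j mod 179 for j=0..13):
  0:1  1:23  2:171  3:174  4:64  5:40  6:25  7:38
  8:158  9:54  10:168  11:105  12:88  13:55
Giant step factor: 23^(-14) ≡ 15 (mod 179).
Scan 73·15^i mod 179 for i = 0, 1, …:
  i=0: 73   i=1: 21   i=2: 136   i=3: 71
  i=4: 170   i=5: 44   i=6: 123   i=7: 55
Match at i=7, j=13: x = 7·14 + 13 = 111.

111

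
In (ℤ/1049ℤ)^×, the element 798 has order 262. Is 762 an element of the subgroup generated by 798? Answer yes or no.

yes

762 ∈ ⟨798⟩ iff 762^262 ≡ 1 (mod 1049), since |⟨798⟩| = 262.
762^262 mod 1049 = 1.
Since 1 = 1, 762 lies in the subgroup.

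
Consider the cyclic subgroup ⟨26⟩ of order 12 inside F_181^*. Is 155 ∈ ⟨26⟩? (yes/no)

⟨26⟩ has order 12; its elements mod 181 are {1, 7, 19, 26, 48, 49, 132, 133, 155, 162, 174, 180}.
155 is in this set.

yes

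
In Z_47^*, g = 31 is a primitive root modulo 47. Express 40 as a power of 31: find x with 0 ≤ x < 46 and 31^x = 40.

Baby-step giant-step with m = ceil(sqrt(46)) = 7.
Baby table (31^j mod 47 for j=0..6):
  0:1  1:31  2:21  3:40  4:18  5:41  6:2
Giant step factor: 31^(-7) ≡ 22 (mod 47).
Scan 40·22^i mod 47 for i = 0, 1, …:
  i=0: 40
Match at i=0, j=3: x = 0·7 + 3 = 3.

3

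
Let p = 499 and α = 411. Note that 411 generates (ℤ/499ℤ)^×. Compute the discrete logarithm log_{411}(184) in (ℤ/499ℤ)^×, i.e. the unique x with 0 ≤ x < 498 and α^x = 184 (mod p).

328

Baby-step giant-step with m = ceil(sqrt(498)) = 23.
Baby table (411^j mod 499 for j=0..22):
  0:1  1:411  2:259  3:162  4:215  5:42  6:296  7:399
  8:317  9:48  10:267  11:456  12:291  13:340  14:20  15:236
  16:190  17:246  18:308  19:341  20:431  21:495  22:352
Giant step factor: 411^(-23) ≡ 302 (mod 499).
Scan 184·302^i mod 499 for i = 0, 1, …:
  i=0: 184   i=1: 179   i=2: 166   i=3: 232
  i=4: 204   i=5: 231   i=6: 401   i=7: 344
  i=8: 96   i=9: 50     …   i=13: 229
  i=14: 296
Match at i=14, j=6: x = 14·23 + 6 = 328.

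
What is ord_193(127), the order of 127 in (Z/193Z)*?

The order of 127 must divide p − 1 = 192 = 2^6 · 3.
Divisors: 1, 2, 3, 4, 6, 8, 12, 16, 24, 32, 48, 64, 96, 192.
Check each in increasing order: 127^1 ≡ 127;  127^2 ≡ 110;  127^3 ≡ 74;  127^4 ≡ 134;  127^6 ≡ 72;  127^8 ≡ 7;  127^12 ≡ 166;  127^16 ≡ 49;  127^24 ≡ 150;  127^32 ≡ 85;  127^48 ≡ 112;  127^64 ≡ 84;  127^96 ≡ 192;  127^192 ≡ 1.
Smallest exponent giving 1 is 192.

192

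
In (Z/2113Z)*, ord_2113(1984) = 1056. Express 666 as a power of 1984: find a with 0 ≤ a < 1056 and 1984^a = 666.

117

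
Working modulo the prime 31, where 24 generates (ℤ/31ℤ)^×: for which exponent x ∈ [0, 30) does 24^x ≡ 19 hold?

Successive powers of 24 modulo 31:
  24^0=1  24^1=24  24^2=18  24^3=29  24^4=14  24^5=26
  24^6=4  24^7=3  24^8=10  24^9=23  24^10=25  24^11=11
  24^12=16  24^13=12  24^14=9  24^15=30  24^16=7  24^17=13
  24^18=2  24^19=17  24^20=5  24^21=27  24^22=28  24^23=21
  24^24=8  24^25=6  24^26=20  24^27=15  24^28=19
So 24^28 ≡ 19 (mod 31), giving x = 28.

28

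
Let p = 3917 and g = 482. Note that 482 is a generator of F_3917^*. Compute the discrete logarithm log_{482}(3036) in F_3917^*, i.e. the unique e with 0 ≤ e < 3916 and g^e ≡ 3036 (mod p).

3150

Baby-step giant-step with m = ceil(sqrt(3916)) = 63.
Baby table (482^j mod 3917 for j=0..62):
  0:1  1:482  2:1221  3:972  4:2381  5:3878  6:787  7:3302
  8:1262  9:1149  10:1521  11:643  12:483  13:1703  14:2193  15:3353
  16:2342  17:748  18:172  19:647  20:2411  21:2670  22:2164  23:1126
  24:2186  25:3896  26:1629  27:1778  28:3090  29:920  30:819  31:3058
  32:1164  33:917  34:3290  35:3312  36:2165  37:1608  38:3407  39:951
  40:93  41:1739  42:3877  43:305  44:2081  45:290  46:2685  47:1560
  48:3773  49:1098  50:441  51:1044  52:1832  53:1699  54:265  55:2386
  56:2371  57:2975  58:328  59:1416  60:954  61:1539  62:1485
Giant step factor: 482^(-63) ≡ 222 (mod 3917).
Scan 3036·222^i mod 3917 for i = 0, 1, …:
  i=0: 3036   i=1: 268   i=2: 741   i=3: 3905
  i=4: 1253   i=5: 59   i=6: 1347   i=7: 1342
  i=8: 232   i=9: 583     …   i=49: 2876
  i=50: 1
Match at i=50, j=0: e = 50·63 + 0 = 3150.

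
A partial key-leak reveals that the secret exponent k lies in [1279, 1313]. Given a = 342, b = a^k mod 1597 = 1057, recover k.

1293

Compute 342^1279 mod 1597 = 1368, then multiply by 342 repeatedly:
  342^1279=1368  342^1280=1532  342^1281=128  342^1282=657  342^1283=1114
  342^1284=902  342^1285=263  342^1286=514  342^1287=118  342^1288=431
  342^1289=478  342^1290=582  342^1291=1016  342^1292=923  342^1293=1057
Found 1057 at exponent 1293.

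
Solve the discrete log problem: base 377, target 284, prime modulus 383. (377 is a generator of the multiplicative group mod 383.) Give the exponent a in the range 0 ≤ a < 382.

Baby-step giant-step with m = ceil(sqrt(382)) = 20.
Baby table (377^j mod 383 for j=0..19):
  0:1  1:377  2:36  3:167  4:147  5:267  6:313  7:37
  8:161  9:183  10:51  11:77  12:304  13:91  14:220  15:212
  16:260  17:355  18:168  19:141
Giant step factor: 377^(-20) ≡ 225 (mod 383).
Scan 284·225^i mod 383 for i = 0, 1, …:
  i=0: 284   i=1: 322   i=2: 63   i=3: 4
  i=4: 134   i=5: 276   i=6: 54   i=7: 277
  i=8: 279   i=9: 346     …   i=17: 348
  i=18: 168
Match at i=18, j=18: a = 18·20 + 18 = 378.

378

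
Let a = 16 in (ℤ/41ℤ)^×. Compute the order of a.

The order of 16 must divide p − 1 = 40 = 2^3 · 5.
Divisors: 1, 2, 4, 5, 8, 10, 20, 40.
Check each in increasing order: 16^1 ≡ 16;  16^2 ≡ 10;  16^4 ≡ 18;  16^5 ≡ 1.
Smallest exponent giving 1 is 5.

5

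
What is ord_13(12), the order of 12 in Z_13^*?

2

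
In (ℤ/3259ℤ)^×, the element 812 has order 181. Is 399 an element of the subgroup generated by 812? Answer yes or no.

399 ∈ ⟨812⟩ iff 399^181 ≡ 1 (mod 3259), since |⟨812⟩| = 181.
399^181 mod 3259 = 1987.
Since 1987 ≠ 1, 399 does not lie in the subgroup.

no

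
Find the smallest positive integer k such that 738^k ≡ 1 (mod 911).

The order of 738 must divide p − 1 = 910 = 2 · 5 · 7 · 13.
Divisors: 1, 2, 5, 7, 10, 13, 14, 26, 35, 65, 70, 91, 130, 182, 455, 910.
Check each in increasing order: 738^1 ≡ 738;  738^2 ≡ 777;  738^5 ≡ 122;  738^7 ≡ 50;  738^10 ≡ 308;  738^13 ≡ 549;  738^14 ≡ 678;  738^26 ≡ 771;  738^35 ≡ 581;  738^65 ≡ 579;  738^70 ≡ 491;  738^91 ≡ 19;  738^130 ≡ 904;  738^182 ≡ 361;  738^455 ≡ 1.
Smallest exponent giving 1 is 455.

455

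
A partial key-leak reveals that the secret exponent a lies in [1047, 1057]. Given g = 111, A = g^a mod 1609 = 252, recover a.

Compute 111^1047 mod 1609 = 1269, then multiply by 111 repeatedly:
  111^1047=1269  111^1048=876  111^1049=696  111^1050=24  111^1051=1055
  111^1052=1257  111^1053=1153  111^1054=872  111^1055=252
Found 252 at exponent 1055.

1055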